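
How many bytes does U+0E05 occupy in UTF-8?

3

U+0E05 = 0xE05. UTF-8 uses 1 byte below 0x80, 2 below 0x800, 3 below 0x10000, 4 up to 0x10FFFF. 0xE05 is in U+0800–U+FFFF → 3 bytes.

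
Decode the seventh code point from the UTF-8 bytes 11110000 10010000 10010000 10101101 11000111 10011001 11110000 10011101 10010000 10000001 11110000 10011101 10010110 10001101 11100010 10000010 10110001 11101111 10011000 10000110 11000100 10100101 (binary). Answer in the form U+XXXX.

U+0125

Offset 0: leading byte 0xF0 = 11110000 → 4-byte char #1 = F0 90 90 AD.
Offset 4: leading byte 0xC7 = 11000111 → 2-byte char #2 = C7 99.
Offset 6: leading byte 0xF0 = 11110000 → 4-byte char #3 = F0 9D 90 81.
Offset 10: leading byte 0xF0 = 11110000 → 4-byte char #4 = F0 9D 96 8D.
Offset 14: leading byte 0xE2 = 11100010 → 3-byte char #5 = E2 82 B1.
Offset 17: leading byte 0xEF = 11101111 → 3-byte char #6 = EF 98 86.
Offset 20: leading byte 0xC4 = 11000100 → 2-byte char #7 = C4 A5.
Leading byte 0xC4 = 11000100 matches 110xxxxx → 2-byte sequence.
Byte 1: 0xC4 = 11000100, payload 00100 (5 bits).
Byte 2: 0xA5 = 10100101 (10xxxxxx ✓), payload 100101.
Concatenate: 00100100101 = 0x125 (11 bits → U+0125).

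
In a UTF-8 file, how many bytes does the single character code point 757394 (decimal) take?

U+B8E92 = 0xB8E92. UTF-8 uses 1 byte below 0x80, 2 below 0x800, 3 below 0x10000, 4 up to 0x10FFFF. 0xB8E92 is in U+10000–U+10FFFF → 4 bytes.

4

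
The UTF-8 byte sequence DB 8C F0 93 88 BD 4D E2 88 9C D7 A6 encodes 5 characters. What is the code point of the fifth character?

U+05E6

Offset 0: leading byte 0xDB = 11011011 → 2-byte char #1 = DB 8C.
Offset 2: leading byte 0xF0 = 11110000 → 4-byte char #2 = F0 93 88 BD.
Offset 6: leading byte 0x4D = 01001101 → 1-byte char #3 = 4D.
Offset 7: leading byte 0xE2 = 11100010 → 3-byte char #4 = E2 88 9C.
Offset 10: leading byte 0xD7 = 11010111 → 2-byte char #5 = D7 A6.
Leading byte 0xD7 = 11010111 matches 110xxxxx → 2-byte sequence.
Byte 1: 0xD7 = 11010111, payload 10111 (5 bits).
Byte 2: 0xA6 = 10100110 (10xxxxxx ✓), payload 100110.
Concatenate: 10111100110 = 0x5E6 (11 bits → U+05E6).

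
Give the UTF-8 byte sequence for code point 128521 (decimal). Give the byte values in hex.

U+1F609 = 0x1F609 = 128521 decimal. In range U+10000–U+10FFFF → 4-byte form: 11110xxx 10xxxxxx 10xxxxxx 10xxxxxx.
Binary (21 bits): 000011111011000001001.
Split 3+6+6+6: 000 | 011111 | 011000 | 001001.
Byte 1: 11110000 = 0xF0.
Byte 2: 10011111 = 0x9F.
Byte 3: 10011000 = 0x98.
Byte 4: 10001001 = 0x89.

F0 9F 98 89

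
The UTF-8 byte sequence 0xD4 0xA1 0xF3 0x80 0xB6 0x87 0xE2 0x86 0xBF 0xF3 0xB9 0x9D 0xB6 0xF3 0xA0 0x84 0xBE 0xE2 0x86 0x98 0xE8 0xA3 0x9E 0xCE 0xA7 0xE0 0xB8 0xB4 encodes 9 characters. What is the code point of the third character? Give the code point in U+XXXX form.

Offset 0: leading byte 0xD4 = 11010100 → 2-byte char #1 = D4 A1.
Offset 2: leading byte 0xF3 = 11110011 → 4-byte char #2 = F3 80 B6 87.
Offset 6: leading byte 0xE2 = 11100010 → 3-byte char #3 = E2 86 BF.
Leading byte 0xE2 = 11100010 matches 1110xxxx → 3-byte sequence.
Byte 1: 0xE2 = 11100010, payload 0010 (4 bits).
Byte 2: 0x86 = 10000110 (10xxxxxx ✓), payload 000110.
Byte 3: 0xBF = 10111111 (10xxxxxx ✓), payload 111111.
Concatenate: 0010000110111111 = 0x21BF (16 bits → U+21BF).

U+21BF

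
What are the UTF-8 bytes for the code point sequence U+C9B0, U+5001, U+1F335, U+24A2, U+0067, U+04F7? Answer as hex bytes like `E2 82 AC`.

EC A6 B0 E5 80 81 F0 9F 8C B5 E2 92 A2 67 D3 B7

U+C9B0: 3-byte form → EC A6 B0.
U+5001: 3-byte form → E5 80 81.
U+1F335: 4-byte form → F0 9F 8C B5.
U+24A2: 3-byte form → E2 92 A2.
U+0067: 1-byte form → 67.
U+04F7: 2-byte form → D3 B7.
Concatenated (16 bytes): EC A6 B0 E5 80 81 F0 9F 8C B5 E2 92 A2 67 D3 B7.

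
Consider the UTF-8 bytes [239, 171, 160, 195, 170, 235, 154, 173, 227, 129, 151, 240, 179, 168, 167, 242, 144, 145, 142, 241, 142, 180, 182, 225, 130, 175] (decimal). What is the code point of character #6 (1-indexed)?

U+9044E

Offset 0: leading byte 0xEF = 11101111 → 3-byte char #1 = EF AB A0.
Offset 3: leading byte 0xC3 = 11000011 → 2-byte char #2 = C3 AA.
Offset 5: leading byte 0xEB = 11101011 → 3-byte char #3 = EB 9A AD.
Offset 8: leading byte 0xE3 = 11100011 → 3-byte char #4 = E3 81 97.
Offset 11: leading byte 0xF0 = 11110000 → 4-byte char #5 = F0 B3 A8 A7.
Offset 15: leading byte 0xF2 = 11110010 → 4-byte char #6 = F2 90 91 8E.
Leading byte 0xF2 = 11110010 matches 11110xxx → 4-byte sequence.
Byte 1: 0xF2 = 11110010, payload 010 (3 bits).
Byte 2: 0x90 = 10010000 (10xxxxxx ✓), payload 010000.
Byte 3: 0x91 = 10010001 (10xxxxxx ✓), payload 010001.
Byte 4: 0x8E = 10001110 (10xxxxxx ✓), payload 001110.
Concatenate: 010010000010001001110 = 0x9044E (21 bits → U+9044E).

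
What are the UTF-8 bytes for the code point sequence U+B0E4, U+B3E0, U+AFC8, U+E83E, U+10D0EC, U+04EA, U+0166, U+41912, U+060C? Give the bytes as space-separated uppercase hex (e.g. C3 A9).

U+B0E4: 3-byte form → EB 83 A4.
U+B3E0: 3-byte form → EB 8F A0.
U+AFC8: 3-byte form → EA BF 88.
U+E83E: 3-byte form → EE A0 BE.
U+10D0EC: 4-byte form → F4 8D 83 AC.
U+04EA: 2-byte form → D3 AA.
U+0166: 2-byte form → C5 A6.
U+41912: 4-byte form → F1 81 A4 92.
U+060C: 2-byte form → D8 8C.
Concatenated (26 bytes): EB 83 A4 EB 8F A0 EA BF 88 EE A0 BE F4 8D 83 AC D3 AA C5 A6 F1 81 A4 92 D8 8C.

EB 83 A4 EB 8F A0 EA BF 88 EE A0 BE F4 8D 83 AC D3 AA C5 A6 F1 81 A4 92 D8 8C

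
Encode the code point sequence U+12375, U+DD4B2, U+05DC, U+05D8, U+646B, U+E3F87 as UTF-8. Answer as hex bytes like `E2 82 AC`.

F0 92 8D B5 F3 9D 92 B2 D7 9C D7 98 E6 91 AB F3 A3 BE 87

U+12375: 4-byte form → F0 92 8D B5.
U+DD4B2: 4-byte form → F3 9D 92 B2.
U+05DC: 2-byte form → D7 9C.
U+05D8: 2-byte form → D7 98.
U+646B: 3-byte form → E6 91 AB.
U+E3F87: 4-byte form → F3 A3 BE 87.
Concatenated (19 bytes): F0 92 8D B5 F3 9D 92 B2 D7 9C D7 98 E6 91 AB F3 A3 BE 87.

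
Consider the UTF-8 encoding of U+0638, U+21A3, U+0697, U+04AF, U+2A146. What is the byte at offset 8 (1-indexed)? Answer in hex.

0xD2

1-indexed offset 8 is 0-indexed offset 7.
U+0638 → 2-byte form D8 B8 at offsets 0–1.
U+21A3 → 3-byte form E2 86 A3 at offsets 2–4.
U+0697 → 2-byte form DA 97 at offsets 5–6.
U+04AF → 2-byte form D2 AF at offsets 7–8.
Offset 7 falls in char 4's range; it's byte 1 of D2 AF = 0xD2.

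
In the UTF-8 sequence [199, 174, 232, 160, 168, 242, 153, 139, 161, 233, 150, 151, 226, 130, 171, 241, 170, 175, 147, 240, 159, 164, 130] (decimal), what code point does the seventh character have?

U+1F902

Offset 0: leading byte 0xC7 = 11000111 → 2-byte char #1 = C7 AE.
Offset 2: leading byte 0xE8 = 11101000 → 3-byte char #2 = E8 A0 A8.
Offset 5: leading byte 0xF2 = 11110010 → 4-byte char #3 = F2 99 8B A1.
Offset 9: leading byte 0xE9 = 11101001 → 3-byte char #4 = E9 96 97.
Offset 12: leading byte 0xE2 = 11100010 → 3-byte char #5 = E2 82 AB.
Offset 15: leading byte 0xF1 = 11110001 → 4-byte char #6 = F1 AA AF 93.
Offset 19: leading byte 0xF0 = 11110000 → 4-byte char #7 = F0 9F A4 82.
Leading byte 0xF0 = 11110000 matches 11110xxx → 4-byte sequence.
Byte 1: 0xF0 = 11110000, payload 000 (3 bits).
Byte 2: 0x9F = 10011111 (10xxxxxx ✓), payload 011111.
Byte 3: 0xA4 = 10100100 (10xxxxxx ✓), payload 100100.
Byte 4: 0x82 = 10000010 (10xxxxxx ✓), payload 000010.
Concatenate: 000011111100100000010 = 0x1F902 (21 bits → U+1F902).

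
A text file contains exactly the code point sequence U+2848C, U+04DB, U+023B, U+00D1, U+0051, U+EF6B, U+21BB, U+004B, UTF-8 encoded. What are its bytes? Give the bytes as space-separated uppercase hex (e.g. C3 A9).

F0 A8 92 8C D3 9B C8 BB C3 91 51 EE BD AB E2 86 BB 4B

U+2848C: 4-byte form → F0 A8 92 8C.
U+04DB: 2-byte form → D3 9B.
U+023B: 2-byte form → C8 BB.
U+00D1: 2-byte form → C3 91.
U+0051: 1-byte form → 51.
U+EF6B: 3-byte form → EE BD AB.
U+21BB: 3-byte form → E2 86 BB.
U+004B: 1-byte form → 4B.
Concatenated (18 bytes): F0 A8 92 8C D3 9B C8 BB C3 91 51 EE BD AB E2 86 BB 4B.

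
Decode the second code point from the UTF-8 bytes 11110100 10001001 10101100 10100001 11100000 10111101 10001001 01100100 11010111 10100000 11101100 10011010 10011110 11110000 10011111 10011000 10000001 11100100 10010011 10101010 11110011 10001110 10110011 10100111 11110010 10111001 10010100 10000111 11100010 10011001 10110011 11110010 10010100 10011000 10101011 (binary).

U+0F49

Offset 0: leading byte 0xF4 = 11110100 → 4-byte char #1 = F4 89 AC A1.
Offset 4: leading byte 0xE0 = 11100000 → 3-byte char #2 = E0 BD 89.
Leading byte 0xE0 = 11100000 matches 1110xxxx → 3-byte sequence.
Byte 1: 0xE0 = 11100000, payload 0000 (4 bits).
Byte 2: 0xBD = 10111101 (10xxxxxx ✓), payload 111101.
Byte 3: 0x89 = 10001001 (10xxxxxx ✓), payload 001001.
Concatenate: 0000111101001001 = 0xF49 (16 bits → U+0F49).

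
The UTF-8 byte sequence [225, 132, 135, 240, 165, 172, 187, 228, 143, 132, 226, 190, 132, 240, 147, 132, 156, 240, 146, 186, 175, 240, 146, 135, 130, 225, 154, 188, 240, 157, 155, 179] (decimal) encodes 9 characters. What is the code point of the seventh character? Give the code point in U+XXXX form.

Offset 0: leading byte 0xE1 = 11100001 → 3-byte char #1 = E1 84 87.
Offset 3: leading byte 0xF0 = 11110000 → 4-byte char #2 = F0 A5 AC BB.
Offset 7: leading byte 0xE4 = 11100100 → 3-byte char #3 = E4 8F 84.
Offset 10: leading byte 0xE2 = 11100010 → 3-byte char #4 = E2 BE 84.
Offset 13: leading byte 0xF0 = 11110000 → 4-byte char #5 = F0 93 84 9C.
Offset 17: leading byte 0xF0 = 11110000 → 4-byte char #6 = F0 92 BA AF.
Offset 21: leading byte 0xF0 = 11110000 → 4-byte char #7 = F0 92 87 82.
Leading byte 0xF0 = 11110000 matches 11110xxx → 4-byte sequence.
Byte 1: 0xF0 = 11110000, payload 000 (3 bits).
Byte 2: 0x92 = 10010010 (10xxxxxx ✓), payload 010010.
Byte 3: 0x87 = 10000111 (10xxxxxx ✓), payload 000111.
Byte 4: 0x82 = 10000010 (10xxxxxx ✓), payload 000010.
Concatenate: 000010010000111000010 = 0x121C2 (21 bits → U+121C2).

U+121C2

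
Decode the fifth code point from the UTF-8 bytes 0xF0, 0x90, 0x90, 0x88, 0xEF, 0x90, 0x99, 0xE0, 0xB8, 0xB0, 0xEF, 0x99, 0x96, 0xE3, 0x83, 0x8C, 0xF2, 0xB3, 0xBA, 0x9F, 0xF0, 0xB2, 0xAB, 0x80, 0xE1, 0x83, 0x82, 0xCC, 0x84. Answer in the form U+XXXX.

U+30CC

Offset 0: leading byte 0xF0 = 11110000 → 4-byte char #1 = F0 90 90 88.
Offset 4: leading byte 0xEF = 11101111 → 3-byte char #2 = EF 90 99.
Offset 7: leading byte 0xE0 = 11100000 → 3-byte char #3 = E0 B8 B0.
Offset 10: leading byte 0xEF = 11101111 → 3-byte char #4 = EF 99 96.
Offset 13: leading byte 0xE3 = 11100011 → 3-byte char #5 = E3 83 8C.
Leading byte 0xE3 = 11100011 matches 1110xxxx → 3-byte sequence.
Byte 1: 0xE3 = 11100011, payload 0011 (4 bits).
Byte 2: 0x83 = 10000011 (10xxxxxx ✓), payload 000011.
Byte 3: 0x8C = 10001100 (10xxxxxx ✓), payload 001100.
Concatenate: 0011000011001100 = 0x30CC (16 bits → U+30CC).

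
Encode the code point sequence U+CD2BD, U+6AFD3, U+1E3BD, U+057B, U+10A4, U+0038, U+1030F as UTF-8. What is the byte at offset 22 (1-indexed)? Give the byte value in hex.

1-indexed offset 22 is 0-indexed offset 21.
U+CD2BD → 4-byte form F3 8D 8A BD at offsets 0–3.
U+6AFD3 → 4-byte form F1 AA BF 93 at offsets 4–7.
U+1E3BD → 4-byte form F0 9E 8E BD at offsets 8–11.
U+057B → 2-byte form D5 BB at offsets 12–13.
U+10A4 → 3-byte form E1 82 A4 at offsets 14–16.
U+0038 → 1-byte form 38 at offsets 17–17.
U+1030F → 4-byte form F0 90 8C 8F at offsets 18–21.
Offset 21 falls in char 7's range; it's byte 4 of F0 90 8C 8F = 0x8F.

0x8F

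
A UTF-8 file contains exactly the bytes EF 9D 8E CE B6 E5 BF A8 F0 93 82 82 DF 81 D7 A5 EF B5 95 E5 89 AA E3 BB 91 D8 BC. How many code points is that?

10

Byte at offset 0: 0xEF = 11101111 → 3-byte char (#1). Advance 3.
Byte at offset 3: 0xCE = 11001110 → 2-byte char (#2). Advance 2.
Byte at offset 5: 0xE5 = 11100101 → 3-byte char (#3). Advance 3.
Byte at offset 8: 0xF0 = 11110000 → 4-byte char (#4). Advance 4.
Byte at offset 12: 0xDF = 11011111 → 2-byte char (#5). Advance 2.
Byte at offset 14: 0xD7 = 11010111 → 2-byte char (#6). Advance 2.
Byte at offset 16: 0xEF = 11101111 → 3-byte char (#7). Advance 3.
Byte at offset 19: 0xE5 = 11100101 → 3-byte char (#8). Advance 3.
Byte at offset 22: 0xE3 = 11100011 → 3-byte char (#9). Advance 3.
Byte at offset 25: 0xD8 = 11011000 → 2-byte char (#10). Advance 2.
Reached end at offset 27 after 10 code points.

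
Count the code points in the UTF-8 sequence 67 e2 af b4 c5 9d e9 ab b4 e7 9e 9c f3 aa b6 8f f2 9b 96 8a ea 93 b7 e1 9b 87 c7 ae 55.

11

Byte at offset 0: 0x67 = 01100111 → 1-byte char (#1). Advance 1.
Byte at offset 1: 0xE2 = 11100010 → 3-byte char (#2). Advance 3.
Byte at offset 4: 0xC5 = 11000101 → 2-byte char (#3). Advance 2.
Byte at offset 6: 0xE9 = 11101001 → 3-byte char (#4). Advance 3.
Byte at offset 9: 0xE7 = 11100111 → 3-byte char (#5). Advance 3.
Byte at offset 12: 0xF3 = 11110011 → 4-byte char (#6). Advance 4.
Byte at offset 16: 0xF2 = 11110010 → 4-byte char (#7). Advance 4.
Byte at offset 20: 0xEA = 11101010 → 3-byte char (#8). Advance 3.
Byte at offset 23: 0xE1 = 11100001 → 3-byte char (#9). Advance 3.
Byte at offset 26: 0xC7 = 11000111 → 2-byte char (#10). Advance 2.
Byte at offset 28: 0x55 = 01010101 → 1-byte char (#11). Advance 1.
Reached end at offset 29 after 11 code points.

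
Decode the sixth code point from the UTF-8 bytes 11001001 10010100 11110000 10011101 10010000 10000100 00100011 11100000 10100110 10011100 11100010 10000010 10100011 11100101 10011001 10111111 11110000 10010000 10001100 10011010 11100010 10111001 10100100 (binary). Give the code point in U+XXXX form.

Offset 0: leading byte 0xC9 = 11001001 → 2-byte char #1 = C9 94.
Offset 2: leading byte 0xF0 = 11110000 → 4-byte char #2 = F0 9D 90 84.
Offset 6: leading byte 0x23 = 00100011 → 1-byte char #3 = 23.
Offset 7: leading byte 0xE0 = 11100000 → 3-byte char #4 = E0 A6 9C.
Offset 10: leading byte 0xE2 = 11100010 → 3-byte char #5 = E2 82 A3.
Offset 13: leading byte 0xE5 = 11100101 → 3-byte char #6 = E5 99 BF.
Leading byte 0xE5 = 11100101 matches 1110xxxx → 3-byte sequence.
Byte 1: 0xE5 = 11100101, payload 0101 (4 bits).
Byte 2: 0x99 = 10011001 (10xxxxxx ✓), payload 011001.
Byte 3: 0xBF = 10111111 (10xxxxxx ✓), payload 111111.
Concatenate: 0101011001111111 = 0x567F (16 bits → U+567F).

U+567F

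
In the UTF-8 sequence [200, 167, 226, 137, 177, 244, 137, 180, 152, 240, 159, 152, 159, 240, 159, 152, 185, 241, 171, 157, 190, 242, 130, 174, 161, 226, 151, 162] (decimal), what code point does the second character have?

Offset 0: leading byte 0xC8 = 11001000 → 2-byte char #1 = C8 A7.
Offset 2: leading byte 0xE2 = 11100010 → 3-byte char #2 = E2 89 B1.
Leading byte 0xE2 = 11100010 matches 1110xxxx → 3-byte sequence.
Byte 1: 0xE2 = 11100010, payload 0010 (4 bits).
Byte 2: 0x89 = 10001001 (10xxxxxx ✓), payload 001001.
Byte 3: 0xB1 = 10110001 (10xxxxxx ✓), payload 110001.
Concatenate: 0010001001110001 = 0x2271 (16 bits → U+2271).

U+2271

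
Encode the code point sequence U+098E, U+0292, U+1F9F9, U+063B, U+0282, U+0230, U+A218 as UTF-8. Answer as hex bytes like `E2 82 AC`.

U+098E: 3-byte form → E0 A6 8E.
U+0292: 2-byte form → CA 92.
U+1F9F9: 4-byte form → F0 9F A7 B9.
U+063B: 2-byte form → D8 BB.
U+0282: 2-byte form → CA 82.
U+0230: 2-byte form → C8 B0.
U+A218: 3-byte form → EA 88 98.
Concatenated (18 bytes): E0 A6 8E CA 92 F0 9F A7 B9 D8 BB CA 82 C8 B0 EA 88 98.

E0 A6 8E CA 92 F0 9F A7 B9 D8 BB CA 82 C8 B0 EA 88 98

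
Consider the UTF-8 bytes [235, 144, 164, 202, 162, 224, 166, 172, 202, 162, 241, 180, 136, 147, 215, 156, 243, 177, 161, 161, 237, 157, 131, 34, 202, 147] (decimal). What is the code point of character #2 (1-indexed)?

U+02A2

Offset 0: leading byte 0xEB = 11101011 → 3-byte char #1 = EB 90 A4.
Offset 3: leading byte 0xCA = 11001010 → 2-byte char #2 = CA A2.
Leading byte 0xCA = 11001010 matches 110xxxxx → 2-byte sequence.
Byte 1: 0xCA = 11001010, payload 01010 (5 bits).
Byte 2: 0xA2 = 10100010 (10xxxxxx ✓), payload 100010.
Concatenate: 01010100010 = 0x2A2 (11 bits → U+02A2).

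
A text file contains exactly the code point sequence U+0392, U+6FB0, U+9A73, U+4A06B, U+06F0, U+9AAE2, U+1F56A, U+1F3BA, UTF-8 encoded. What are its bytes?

U+0392: 2-byte form → CE 92.
U+6FB0: 3-byte form → E6 BE B0.
U+9A73: 3-byte form → E9 A9 B3.
U+4A06B: 4-byte form → F1 8A 81 AB.
U+06F0: 2-byte form → DB B0.
U+9AAE2: 4-byte form → F2 9A AB A2.
U+1F56A: 4-byte form → F0 9F 95 AA.
U+1F3BA: 4-byte form → F0 9F 8E BA.
Concatenated (26 bytes): CE 92 E6 BE B0 E9 A9 B3 F1 8A 81 AB DB B0 F2 9A AB A2 F0 9F 95 AA F0 9F 8E BA.

CE 92 E6 BE B0 E9 A9 B3 F1 8A 81 AB DB B0 F2 9A AB A2 F0 9F 95 AA F0 9F 8E BA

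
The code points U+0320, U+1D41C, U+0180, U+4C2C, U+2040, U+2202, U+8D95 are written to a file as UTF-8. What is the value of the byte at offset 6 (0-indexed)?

U+0320 → 2-byte form CC A0 at offsets 0–1.
U+1D41C → 4-byte form F0 9D 90 9C at offsets 2–5.
U+0180 → 2-byte form C6 80 at offsets 6–7.
Offset 6 falls in char 3's range; it's byte 1 of C6 80 = 0xC6.

0xC6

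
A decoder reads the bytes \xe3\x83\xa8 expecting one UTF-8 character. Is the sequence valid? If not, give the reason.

Leading byte 0xE3 = 11100011 → 3-byte form.
Continuation bytes 0x83=10000011, 0xA8=10101000 all match 10xxxxxx.
Decoded value 0x30E8 is ≥ 0x800 (shortest form) and not a surrogate.

valid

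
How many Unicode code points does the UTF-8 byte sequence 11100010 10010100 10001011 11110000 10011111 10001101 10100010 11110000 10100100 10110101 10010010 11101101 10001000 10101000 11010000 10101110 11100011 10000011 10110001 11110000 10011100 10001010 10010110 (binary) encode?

7

Byte at offset 0: 0xE2 = 11100010 → 3-byte char (#1). Advance 3.
Byte at offset 3: 0xF0 = 11110000 → 4-byte char (#2). Advance 4.
Byte at offset 7: 0xF0 = 11110000 → 4-byte char (#3). Advance 4.
Byte at offset 11: 0xED = 11101101 → 3-byte char (#4). Advance 3.
Byte at offset 14: 0xD0 = 11010000 → 2-byte char (#5). Advance 2.
Byte at offset 16: 0xE3 = 11100011 → 3-byte char (#6). Advance 3.
Byte at offset 19: 0xF0 = 11110000 → 4-byte char (#7). Advance 4.
Reached end at offset 23 after 7 code points.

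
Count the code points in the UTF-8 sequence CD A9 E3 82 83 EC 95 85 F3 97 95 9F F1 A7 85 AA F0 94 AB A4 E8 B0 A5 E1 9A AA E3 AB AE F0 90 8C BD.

Byte at offset 0: 0xCD = 11001101 → 2-byte char (#1). Advance 2.
Byte at offset 2: 0xE3 = 11100011 → 3-byte char (#2). Advance 3.
Byte at offset 5: 0xEC = 11101100 → 3-byte char (#3). Advance 3.
Byte at offset 8: 0xF3 = 11110011 → 4-byte char (#4). Advance 4.
Byte at offset 12: 0xF1 = 11110001 → 4-byte char (#5). Advance 4.
Byte at offset 16: 0xF0 = 11110000 → 4-byte char (#6). Advance 4.
Byte at offset 20: 0xE8 = 11101000 → 3-byte char (#7). Advance 3.
Byte at offset 23: 0xE1 = 11100001 → 3-byte char (#8). Advance 3.
Byte at offset 26: 0xE3 = 11100011 → 3-byte char (#9). Advance 3.
Byte at offset 29: 0xF0 = 11110000 → 4-byte char (#10). Advance 4.
Reached end at offset 33 after 10 code points.

10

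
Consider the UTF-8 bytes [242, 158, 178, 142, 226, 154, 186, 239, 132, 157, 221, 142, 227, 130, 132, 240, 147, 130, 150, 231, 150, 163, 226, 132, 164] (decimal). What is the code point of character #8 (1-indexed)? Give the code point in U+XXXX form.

Offset 0: leading byte 0xF2 = 11110010 → 4-byte char #1 = F2 9E B2 8E.
Offset 4: leading byte 0xE2 = 11100010 → 3-byte char #2 = E2 9A BA.
Offset 7: leading byte 0xEF = 11101111 → 3-byte char #3 = EF 84 9D.
Offset 10: leading byte 0xDD = 11011101 → 2-byte char #4 = DD 8E.
Offset 12: leading byte 0xE3 = 11100011 → 3-byte char #5 = E3 82 84.
Offset 15: leading byte 0xF0 = 11110000 → 4-byte char #6 = F0 93 82 96.
Offset 19: leading byte 0xE7 = 11100111 → 3-byte char #7 = E7 96 A3.
Offset 22: leading byte 0xE2 = 11100010 → 3-byte char #8 = E2 84 A4.
Leading byte 0xE2 = 11100010 matches 1110xxxx → 3-byte sequence.
Byte 1: 0xE2 = 11100010, payload 0010 (4 bits).
Byte 2: 0x84 = 10000100 (10xxxxxx ✓), payload 000100.
Byte 3: 0xA4 = 10100100 (10xxxxxx ✓), payload 100100.
Concatenate: 0010000100100100 = 0x2124 (16 bits → U+2124).

U+2124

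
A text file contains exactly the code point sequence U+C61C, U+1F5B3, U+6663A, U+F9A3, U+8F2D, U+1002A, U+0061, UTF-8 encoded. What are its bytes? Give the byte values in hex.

U+C61C: 3-byte form → EC 98 9C.
U+1F5B3: 4-byte form → F0 9F 96 B3.
U+6663A: 4-byte form → F1 A6 98 BA.
U+F9A3: 3-byte form → EF A6 A3.
U+8F2D: 3-byte form → E8 BC AD.
U+1002A: 4-byte form → F0 90 80 AA.
U+0061: 1-byte form → 61.
Concatenated (22 bytes): EC 98 9C F0 9F 96 B3 F1 A6 98 BA EF A6 A3 E8 BC AD F0 90 80 AA 61.

EC 98 9C F0 9F 96 B3 F1 A6 98 BA EF A6 A3 E8 BC AD F0 90 80 AA 61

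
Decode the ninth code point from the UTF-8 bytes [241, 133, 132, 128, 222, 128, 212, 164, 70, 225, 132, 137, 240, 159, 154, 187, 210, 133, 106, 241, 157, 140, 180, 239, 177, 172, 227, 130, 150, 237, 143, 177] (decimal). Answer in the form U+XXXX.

U+5D334

Offset 0: leading byte 0xF1 = 11110001 → 4-byte char #1 = F1 85 84 80.
Offset 4: leading byte 0xDE = 11011110 → 2-byte char #2 = DE 80.
Offset 6: leading byte 0xD4 = 11010100 → 2-byte char #3 = D4 A4.
Offset 8: leading byte 0x46 = 01000110 → 1-byte char #4 = 46.
Offset 9: leading byte 0xE1 = 11100001 → 3-byte char #5 = E1 84 89.
Offset 12: leading byte 0xF0 = 11110000 → 4-byte char #6 = F0 9F 9A BB.
Offset 16: leading byte 0xD2 = 11010010 → 2-byte char #7 = D2 85.
Offset 18: leading byte 0x6A = 01101010 → 1-byte char #8 = 6A.
Offset 19: leading byte 0xF1 = 11110001 → 4-byte char #9 = F1 9D 8C B4.
Leading byte 0xF1 = 11110001 matches 11110xxx → 4-byte sequence.
Byte 1: 0xF1 = 11110001, payload 001 (3 bits).
Byte 2: 0x9D = 10011101 (10xxxxxx ✓), payload 011101.
Byte 3: 0x8C = 10001100 (10xxxxxx ✓), payload 001100.
Byte 4: 0xB4 = 10110100 (10xxxxxx ✓), payload 110100.
Concatenate: 001011101001100110100 = 0x5D334 (21 bits → U+5D334).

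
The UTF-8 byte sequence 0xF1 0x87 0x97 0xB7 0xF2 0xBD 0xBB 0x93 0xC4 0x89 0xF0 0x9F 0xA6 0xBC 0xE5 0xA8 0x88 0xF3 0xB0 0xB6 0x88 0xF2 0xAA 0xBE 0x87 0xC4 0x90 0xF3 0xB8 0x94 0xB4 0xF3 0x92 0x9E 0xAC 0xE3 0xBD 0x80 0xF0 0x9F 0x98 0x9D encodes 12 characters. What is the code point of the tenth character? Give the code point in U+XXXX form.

U+D27AC

Offset 0: leading byte 0xF1 = 11110001 → 4-byte char #1 = F1 87 97 B7.
Offset 4: leading byte 0xF2 = 11110010 → 4-byte char #2 = F2 BD BB 93.
Offset 8: leading byte 0xC4 = 11000100 → 2-byte char #3 = C4 89.
Offset 10: leading byte 0xF0 = 11110000 → 4-byte char #4 = F0 9F A6 BC.
Offset 14: leading byte 0xE5 = 11100101 → 3-byte char #5 = E5 A8 88.
Offset 17: leading byte 0xF3 = 11110011 → 4-byte char #6 = F3 B0 B6 88.
Offset 21: leading byte 0xF2 = 11110010 → 4-byte char #7 = F2 AA BE 87.
Offset 25: leading byte 0xC4 = 11000100 → 2-byte char #8 = C4 90.
Offset 27: leading byte 0xF3 = 11110011 → 4-byte char #9 = F3 B8 94 B4.
Offset 31: leading byte 0xF3 = 11110011 → 4-byte char #10 = F3 92 9E AC.
Leading byte 0xF3 = 11110011 matches 11110xxx → 4-byte sequence.
Byte 1: 0xF3 = 11110011, payload 011 (3 bits).
Byte 2: 0x92 = 10010010 (10xxxxxx ✓), payload 010010.
Byte 3: 0x9E = 10011110 (10xxxxxx ✓), payload 011110.
Byte 4: 0xAC = 10101100 (10xxxxxx ✓), payload 101100.
Concatenate: 011010010011110101100 = 0xD27AC (21 bits → U+D27AC).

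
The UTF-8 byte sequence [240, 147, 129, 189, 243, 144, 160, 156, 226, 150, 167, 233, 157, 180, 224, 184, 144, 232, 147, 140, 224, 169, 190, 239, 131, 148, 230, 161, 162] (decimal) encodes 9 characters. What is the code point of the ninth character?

U+6862

Offset 0: leading byte 0xF0 = 11110000 → 4-byte char #1 = F0 93 81 BD.
Offset 4: leading byte 0xF3 = 11110011 → 4-byte char #2 = F3 90 A0 9C.
Offset 8: leading byte 0xE2 = 11100010 → 3-byte char #3 = E2 96 A7.
Offset 11: leading byte 0xE9 = 11101001 → 3-byte char #4 = E9 9D B4.
Offset 14: leading byte 0xE0 = 11100000 → 3-byte char #5 = E0 B8 90.
Offset 17: leading byte 0xE8 = 11101000 → 3-byte char #6 = E8 93 8C.
Offset 20: leading byte 0xE0 = 11100000 → 3-byte char #7 = E0 A9 BE.
Offset 23: leading byte 0xEF = 11101111 → 3-byte char #8 = EF 83 94.
Offset 26: leading byte 0xE6 = 11100110 → 3-byte char #9 = E6 A1 A2.
Leading byte 0xE6 = 11100110 matches 1110xxxx → 3-byte sequence.
Byte 1: 0xE6 = 11100110, payload 0110 (4 bits).
Byte 2: 0xA1 = 10100001 (10xxxxxx ✓), payload 100001.
Byte 3: 0xA2 = 10100010 (10xxxxxx ✓), payload 100010.
Concatenate: 0110100001100010 = 0x6862 (16 bits → U+6862).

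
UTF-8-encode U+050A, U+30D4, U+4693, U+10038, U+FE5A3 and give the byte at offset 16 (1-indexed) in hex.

0xA3

1-indexed offset 16 is 0-indexed offset 15.
U+050A → 2-byte form D4 8A at offsets 0–1.
U+30D4 → 3-byte form E3 83 94 at offsets 2–4.
U+4693 → 3-byte form E4 9A 93 at offsets 5–7.
U+10038 → 4-byte form F0 90 80 B8 at offsets 8–11.
U+FE5A3 → 4-byte form F3 BE 96 A3 at offsets 12–15.
Offset 15 falls in char 5's range; it's byte 4 of F3 BE 96 A3 = 0xA3.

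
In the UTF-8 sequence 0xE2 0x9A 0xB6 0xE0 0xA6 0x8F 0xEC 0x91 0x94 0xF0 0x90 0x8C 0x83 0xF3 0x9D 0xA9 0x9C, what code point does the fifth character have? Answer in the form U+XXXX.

Offset 0: leading byte 0xE2 = 11100010 → 3-byte char #1 = E2 9A B6.
Offset 3: leading byte 0xE0 = 11100000 → 3-byte char #2 = E0 A6 8F.
Offset 6: leading byte 0xEC = 11101100 → 3-byte char #3 = EC 91 94.
Offset 9: leading byte 0xF0 = 11110000 → 4-byte char #4 = F0 90 8C 83.
Offset 13: leading byte 0xF3 = 11110011 → 4-byte char #5 = F3 9D A9 9C.
Leading byte 0xF3 = 11110011 matches 11110xxx → 4-byte sequence.
Byte 1: 0xF3 = 11110011, payload 011 (3 bits).
Byte 2: 0x9D = 10011101 (10xxxxxx ✓), payload 011101.
Byte 3: 0xA9 = 10101001 (10xxxxxx ✓), payload 101001.
Byte 4: 0x9C = 10011100 (10xxxxxx ✓), payload 011100.
Concatenate: 011011101101001011100 = 0xDDA5C (21 bits → U+DDA5C).

U+DDA5C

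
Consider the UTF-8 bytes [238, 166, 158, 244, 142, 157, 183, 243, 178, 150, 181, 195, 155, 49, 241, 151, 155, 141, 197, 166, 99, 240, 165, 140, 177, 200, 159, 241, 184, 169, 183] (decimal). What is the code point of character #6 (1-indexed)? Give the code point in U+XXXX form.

Offset 0: leading byte 0xEE = 11101110 → 3-byte char #1 = EE A6 9E.
Offset 3: leading byte 0xF4 = 11110100 → 4-byte char #2 = F4 8E 9D B7.
Offset 7: leading byte 0xF3 = 11110011 → 4-byte char #3 = F3 B2 96 B5.
Offset 11: leading byte 0xC3 = 11000011 → 2-byte char #4 = C3 9B.
Offset 13: leading byte 0x31 = 00110001 → 1-byte char #5 = 31.
Offset 14: leading byte 0xF1 = 11110001 → 4-byte char #6 = F1 97 9B 8D.
Leading byte 0xF1 = 11110001 matches 11110xxx → 4-byte sequence.
Byte 1: 0xF1 = 11110001, payload 001 (3 bits).
Byte 2: 0x97 = 10010111 (10xxxxxx ✓), payload 010111.
Byte 3: 0x9B = 10011011 (10xxxxxx ✓), payload 011011.
Byte 4: 0x8D = 10001101 (10xxxxxx ✓), payload 001101.
Concatenate: 001010111011011001101 = 0x576CD (21 bits → U+576CD).

U+576CD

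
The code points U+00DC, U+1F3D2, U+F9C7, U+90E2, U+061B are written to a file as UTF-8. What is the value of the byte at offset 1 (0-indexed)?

0x9C

U+00DC → 2-byte form C3 9C at offsets 0–1.
Offset 1 falls in char 1's range; it's byte 2 of C3 9C = 0x9C.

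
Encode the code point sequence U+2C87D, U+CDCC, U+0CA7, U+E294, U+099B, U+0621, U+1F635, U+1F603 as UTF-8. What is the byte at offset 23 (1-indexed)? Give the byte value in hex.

1-indexed offset 23 is 0-indexed offset 22.
U+2C87D → 4-byte form F0 AC A1 BD at offsets 0–3.
U+CDCC → 3-byte form EC B7 8C at offsets 4–6.
U+0CA7 → 3-byte form E0 B2 A7 at offsets 7–9.
U+E294 → 3-byte form EE 8A 94 at offsets 10–12.
U+099B → 3-byte form E0 A6 9B at offsets 13–15.
U+0621 → 2-byte form D8 A1 at offsets 16–17.
U+1F635 → 4-byte form F0 9F 98 B5 at offsets 18–21.
U+1F603 → 4-byte form F0 9F 98 83 at offsets 22–25.
Offset 22 falls in char 8's range; it's byte 1 of F0 9F 98 83 = 0xF0.

0xF0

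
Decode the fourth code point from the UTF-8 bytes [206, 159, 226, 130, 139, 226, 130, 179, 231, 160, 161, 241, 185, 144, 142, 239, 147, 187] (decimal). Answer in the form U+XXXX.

Offset 0: leading byte 0xCE = 11001110 → 2-byte char #1 = CE 9F.
Offset 2: leading byte 0xE2 = 11100010 → 3-byte char #2 = E2 82 8B.
Offset 5: leading byte 0xE2 = 11100010 → 3-byte char #3 = E2 82 B3.
Offset 8: leading byte 0xE7 = 11100111 → 3-byte char #4 = E7 A0 A1.
Leading byte 0xE7 = 11100111 matches 1110xxxx → 3-byte sequence.
Byte 1: 0xE7 = 11100111, payload 0111 (4 bits).
Byte 2: 0xA0 = 10100000 (10xxxxxx ✓), payload 100000.
Byte 3: 0xA1 = 10100001 (10xxxxxx ✓), payload 100001.
Concatenate: 0111100000100001 = 0x7821 (16 bits → U+7821).

U+7821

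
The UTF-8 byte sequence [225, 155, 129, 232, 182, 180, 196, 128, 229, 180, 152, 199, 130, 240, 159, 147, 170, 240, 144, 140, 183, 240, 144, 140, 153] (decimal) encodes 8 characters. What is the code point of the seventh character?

U+10337

Offset 0: leading byte 0xE1 = 11100001 → 3-byte char #1 = E1 9B 81.
Offset 3: leading byte 0xE8 = 11101000 → 3-byte char #2 = E8 B6 B4.
Offset 6: leading byte 0xC4 = 11000100 → 2-byte char #3 = C4 80.
Offset 8: leading byte 0xE5 = 11100101 → 3-byte char #4 = E5 B4 98.
Offset 11: leading byte 0xC7 = 11000111 → 2-byte char #5 = C7 82.
Offset 13: leading byte 0xF0 = 11110000 → 4-byte char #6 = F0 9F 93 AA.
Offset 17: leading byte 0xF0 = 11110000 → 4-byte char #7 = F0 90 8C B7.
Leading byte 0xF0 = 11110000 matches 11110xxx → 4-byte sequence.
Byte 1: 0xF0 = 11110000, payload 000 (3 bits).
Byte 2: 0x90 = 10010000 (10xxxxxx ✓), payload 010000.
Byte 3: 0x8C = 10001100 (10xxxxxx ✓), payload 001100.
Byte 4: 0xB7 = 10110111 (10xxxxxx ✓), payload 110111.
Concatenate: 000010000001100110111 = 0x10337 (21 bits → U+10337).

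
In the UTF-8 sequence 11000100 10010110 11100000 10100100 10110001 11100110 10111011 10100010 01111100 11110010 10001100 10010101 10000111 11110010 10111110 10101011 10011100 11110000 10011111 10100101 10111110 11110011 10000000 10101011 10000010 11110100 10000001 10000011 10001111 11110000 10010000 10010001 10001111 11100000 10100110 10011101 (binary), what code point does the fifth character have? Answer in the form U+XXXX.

U+8C547

Offset 0: leading byte 0xC4 = 11000100 → 2-byte char #1 = C4 96.
Offset 2: leading byte 0xE0 = 11100000 → 3-byte char #2 = E0 A4 B1.
Offset 5: leading byte 0xE6 = 11100110 → 3-byte char #3 = E6 BB A2.
Offset 8: leading byte 0x7C = 01111100 → 1-byte char #4 = 7C.
Offset 9: leading byte 0xF2 = 11110010 → 4-byte char #5 = F2 8C 95 87.
Leading byte 0xF2 = 11110010 matches 11110xxx → 4-byte sequence.
Byte 1: 0xF2 = 11110010, payload 010 (3 bits).
Byte 2: 0x8C = 10001100 (10xxxxxx ✓), payload 001100.
Byte 3: 0x95 = 10010101 (10xxxxxx ✓), payload 010101.
Byte 4: 0x87 = 10000111 (10xxxxxx ✓), payload 000111.
Concatenate: 010001100010101000111 = 0x8C547 (21 bits → U+8C547).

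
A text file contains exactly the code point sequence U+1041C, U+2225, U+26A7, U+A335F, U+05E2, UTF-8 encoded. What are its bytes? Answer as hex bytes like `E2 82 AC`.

F0 90 90 9C E2 88 A5 E2 9A A7 F2 A3 8D 9F D7 A2

U+1041C: 4-byte form → F0 90 90 9C.
U+2225: 3-byte form → E2 88 A5.
U+26A7: 3-byte form → E2 9A A7.
U+A335F: 4-byte form → F2 A3 8D 9F.
U+05E2: 2-byte form → D7 A2.
Concatenated (16 bytes): F0 90 90 9C E2 88 A5 E2 9A A7 F2 A3 8D 9F D7 A2.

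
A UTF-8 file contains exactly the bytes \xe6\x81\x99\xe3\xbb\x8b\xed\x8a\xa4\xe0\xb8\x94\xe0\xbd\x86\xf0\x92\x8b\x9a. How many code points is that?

Byte at offset 0: 0xE6 = 11100110 → 3-byte char (#1). Advance 3.
Byte at offset 3: 0xE3 = 11100011 → 3-byte char (#2). Advance 3.
Byte at offset 6: 0xED = 11101101 → 3-byte char (#3). Advance 3.
Byte at offset 9: 0xE0 = 11100000 → 3-byte char (#4). Advance 3.
Byte at offset 12: 0xE0 = 11100000 → 3-byte char (#5). Advance 3.
Byte at offset 15: 0xF0 = 11110000 → 4-byte char (#6). Advance 4.
Reached end at offset 19 after 6 code points.

6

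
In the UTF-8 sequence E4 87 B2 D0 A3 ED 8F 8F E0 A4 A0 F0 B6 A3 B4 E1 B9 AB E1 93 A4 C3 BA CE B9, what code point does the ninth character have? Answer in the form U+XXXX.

Offset 0: leading byte 0xE4 = 11100100 → 3-byte char #1 = E4 87 B2.
Offset 3: leading byte 0xD0 = 11010000 → 2-byte char #2 = D0 A3.
Offset 5: leading byte 0xED = 11101101 → 3-byte char #3 = ED 8F 8F.
Offset 8: leading byte 0xE0 = 11100000 → 3-byte char #4 = E0 A4 A0.
Offset 11: leading byte 0xF0 = 11110000 → 4-byte char #5 = F0 B6 A3 B4.
Offset 15: leading byte 0xE1 = 11100001 → 3-byte char #6 = E1 B9 AB.
Offset 18: leading byte 0xE1 = 11100001 → 3-byte char #7 = E1 93 A4.
Offset 21: leading byte 0xC3 = 11000011 → 2-byte char #8 = C3 BA.
Offset 23: leading byte 0xCE = 11001110 → 2-byte char #9 = CE B9.
Leading byte 0xCE = 11001110 matches 110xxxxx → 2-byte sequence.
Byte 1: 0xCE = 11001110, payload 01110 (5 bits).
Byte 2: 0xB9 = 10111001 (10xxxxxx ✓), payload 111001.
Concatenate: 01110111001 = 0x3B9 (11 bits → U+03B9).

U+03B9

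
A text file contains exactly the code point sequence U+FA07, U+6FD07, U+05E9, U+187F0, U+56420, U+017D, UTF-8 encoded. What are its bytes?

EF A8 87 F1 AF B4 87 D7 A9 F0 98 9F B0 F1 96 90 A0 C5 BD

U+FA07: 3-byte form → EF A8 87.
U+6FD07: 4-byte form → F1 AF B4 87.
U+05E9: 2-byte form → D7 A9.
U+187F0: 4-byte form → F0 98 9F B0.
U+56420: 4-byte form → F1 96 90 A0.
U+017D: 2-byte form → C5 BD.
Concatenated (19 bytes): EF A8 87 F1 AF B4 87 D7 A9 F0 98 9F B0 F1 96 90 A0 C5 BD.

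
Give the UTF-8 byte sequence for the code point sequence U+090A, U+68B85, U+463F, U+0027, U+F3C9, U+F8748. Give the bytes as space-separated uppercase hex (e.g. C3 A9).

U+090A: 3-byte form → E0 A4 8A.
U+68B85: 4-byte form → F1 A8 AE 85.
U+463F: 3-byte form → E4 98 BF.
U+0027: 1-byte form → 27.
U+F3C9: 3-byte form → EF 8F 89.
U+F8748: 4-byte form → F3 B8 9D 88.
Concatenated (18 bytes): E0 A4 8A F1 A8 AE 85 E4 98 BF 27 EF 8F 89 F3 B8 9D 88.

E0 A4 8A F1 A8 AE 85 E4 98 BF 27 EF 8F 89 F3 B8 9D 88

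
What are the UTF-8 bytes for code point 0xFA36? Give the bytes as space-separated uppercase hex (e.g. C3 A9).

U+FA36 = 0xFA36 = 64054 decimal. In range U+0800–U+FFFF → 3-byte form: 1110xxxx 10xxxxxx 10xxxxxx.
Binary (16 bits): 1111101000110110.
Split 4+6+6: 1111 | 101000 | 110110.
Byte 1: 11101111 = 0xEF.
Byte 2: 10101000 = 0xA8.
Byte 3: 10110110 = 0xB6.

EF A8 B6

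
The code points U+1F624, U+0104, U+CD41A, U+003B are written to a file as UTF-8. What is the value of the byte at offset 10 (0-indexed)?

0x3B

U+1F624 → 4-byte form F0 9F 98 A4 at offsets 0–3.
U+0104 → 2-byte form C4 84 at offsets 4–5.
U+CD41A → 4-byte form F3 8D 90 9A at offsets 6–9.
U+003B → 1-byte form 3B at offsets 10–10.
Offset 10 falls in char 4's range; it's byte 1 of 3B = 0x3B.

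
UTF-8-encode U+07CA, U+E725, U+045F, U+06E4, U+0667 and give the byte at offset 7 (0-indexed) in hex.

0xDB

U+07CA → 2-byte form DF 8A at offsets 0–1.
U+E725 → 3-byte form EE 9C A5 at offsets 2–4.
U+045F → 2-byte form D1 9F at offsets 5–6.
U+06E4 → 2-byte form DB A4 at offsets 7–8.
Offset 7 falls in char 4's range; it's byte 1 of DB A4 = 0xDB.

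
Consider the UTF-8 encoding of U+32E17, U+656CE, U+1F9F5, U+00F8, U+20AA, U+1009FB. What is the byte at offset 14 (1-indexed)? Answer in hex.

0xB8

1-indexed offset 14 is 0-indexed offset 13.
U+32E17 → 4-byte form F0 B2 B8 97 at offsets 0–3.
U+656CE → 4-byte form F1 A5 9B 8E at offsets 4–7.
U+1F9F5 → 4-byte form F0 9F A7 B5 at offsets 8–11.
U+00F8 → 2-byte form C3 B8 at offsets 12–13.
Offset 13 falls in char 4's range; it's byte 2 of C3 B8 = 0xB8.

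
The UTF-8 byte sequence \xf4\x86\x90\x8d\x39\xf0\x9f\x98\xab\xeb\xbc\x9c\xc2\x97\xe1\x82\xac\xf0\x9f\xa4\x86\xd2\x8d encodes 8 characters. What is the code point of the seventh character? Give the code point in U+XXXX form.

U+1F906

Offset 0: leading byte 0xF4 = 11110100 → 4-byte char #1 = F4 86 90 8D.
Offset 4: leading byte 0x39 = 00111001 → 1-byte char #2 = 39.
Offset 5: leading byte 0xF0 = 11110000 → 4-byte char #3 = F0 9F 98 AB.
Offset 9: leading byte 0xEB = 11101011 → 3-byte char #4 = EB BC 9C.
Offset 12: leading byte 0xC2 = 11000010 → 2-byte char #5 = C2 97.
Offset 14: leading byte 0xE1 = 11100001 → 3-byte char #6 = E1 82 AC.
Offset 17: leading byte 0xF0 = 11110000 → 4-byte char #7 = F0 9F A4 86.
Leading byte 0xF0 = 11110000 matches 11110xxx → 4-byte sequence.
Byte 1: 0xF0 = 11110000, payload 000 (3 bits).
Byte 2: 0x9F = 10011111 (10xxxxxx ✓), payload 011111.
Byte 3: 0xA4 = 10100100 (10xxxxxx ✓), payload 100100.
Byte 4: 0x86 = 10000110 (10xxxxxx ✓), payload 000110.
Concatenate: 000011111100100000110 = 0x1F906 (21 bits → U+1F906).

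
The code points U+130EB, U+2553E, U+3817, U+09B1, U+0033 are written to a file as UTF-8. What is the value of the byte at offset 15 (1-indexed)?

1-indexed offset 15 is 0-indexed offset 14.
U+130EB → 4-byte form F0 93 83 AB at offsets 0–3.
U+2553E → 4-byte form F0 A5 94 BE at offsets 4–7.
U+3817 → 3-byte form E3 A0 97 at offsets 8–10.
U+09B1 → 3-byte form E0 A6 B1 at offsets 11–13.
U+0033 → 1-byte form 33 at offsets 14–14.
Offset 14 falls in char 5's range; it's byte 1 of 33 = 0x33.

0x33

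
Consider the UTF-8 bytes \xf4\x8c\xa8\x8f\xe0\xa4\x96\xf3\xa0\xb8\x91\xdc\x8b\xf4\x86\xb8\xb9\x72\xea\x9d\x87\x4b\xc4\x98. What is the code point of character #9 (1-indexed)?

Offset 0: leading byte 0xF4 = 11110100 → 4-byte char #1 = F4 8C A8 8F.
Offset 4: leading byte 0xE0 = 11100000 → 3-byte char #2 = E0 A4 96.
Offset 7: leading byte 0xF3 = 11110011 → 4-byte char #3 = F3 A0 B8 91.
Offset 11: leading byte 0xDC = 11011100 → 2-byte char #4 = DC 8B.
Offset 13: leading byte 0xF4 = 11110100 → 4-byte char #5 = F4 86 B8 B9.
Offset 17: leading byte 0x72 = 01110010 → 1-byte char #6 = 72.
Offset 18: leading byte 0xEA = 11101010 → 3-byte char #7 = EA 9D 87.
Offset 21: leading byte 0x4B = 01001011 → 1-byte char #8 = 4B.
Offset 22: leading byte 0xC4 = 11000100 → 2-byte char #9 = C4 98.
Leading byte 0xC4 = 11000100 matches 110xxxxx → 2-byte sequence.
Byte 1: 0xC4 = 11000100, payload 00100 (5 bits).
Byte 2: 0x98 = 10011000 (10xxxxxx ✓), payload 011000.
Concatenate: 00100011000 = 0x118 (11 bits → U+0118).

U+0118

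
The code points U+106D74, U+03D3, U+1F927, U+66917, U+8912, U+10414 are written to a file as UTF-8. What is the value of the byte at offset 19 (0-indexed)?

U+106D74 → 4-byte form F4 86 B5 B4 at offsets 0–3.
U+03D3 → 2-byte form CF 93 at offsets 4–5.
U+1F927 → 4-byte form F0 9F A4 A7 at offsets 6–9.
U+66917 → 4-byte form F1 A6 A4 97 at offsets 10–13.
U+8912 → 3-byte form E8 A4 92 at offsets 14–16.
U+10414 → 4-byte form F0 90 90 94 at offsets 17–20.
Offset 19 falls in char 6's range; it's byte 3 of F0 90 90 94 = 0x90.

0x90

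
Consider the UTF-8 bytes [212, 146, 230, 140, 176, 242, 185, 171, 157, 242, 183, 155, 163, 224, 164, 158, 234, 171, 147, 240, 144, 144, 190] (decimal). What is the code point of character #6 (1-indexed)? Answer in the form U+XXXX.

U+AAD3

Offset 0: leading byte 0xD4 = 11010100 → 2-byte char #1 = D4 92.
Offset 2: leading byte 0xE6 = 11100110 → 3-byte char #2 = E6 8C B0.
Offset 5: leading byte 0xF2 = 11110010 → 4-byte char #3 = F2 B9 AB 9D.
Offset 9: leading byte 0xF2 = 11110010 → 4-byte char #4 = F2 B7 9B A3.
Offset 13: leading byte 0xE0 = 11100000 → 3-byte char #5 = E0 A4 9E.
Offset 16: leading byte 0xEA = 11101010 → 3-byte char #6 = EA AB 93.
Leading byte 0xEA = 11101010 matches 1110xxxx → 3-byte sequence.
Byte 1: 0xEA = 11101010, payload 1010 (4 bits).
Byte 2: 0xAB = 10101011 (10xxxxxx ✓), payload 101011.
Byte 3: 0x93 = 10010011 (10xxxxxx ✓), payload 010011.
Concatenate: 1010101011010011 = 0xAAD3 (16 bits → U+AAD3).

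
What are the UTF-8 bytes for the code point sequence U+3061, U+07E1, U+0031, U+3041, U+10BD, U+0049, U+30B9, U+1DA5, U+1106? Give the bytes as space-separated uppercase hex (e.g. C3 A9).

E3 81 A1 DF A1 31 E3 81 81 E1 82 BD 49 E3 82 B9 E1 B6 A5 E1 84 86

U+3061: 3-byte form → E3 81 A1.
U+07E1: 2-byte form → DF A1.
U+0031: 1-byte form → 31.
U+3041: 3-byte form → E3 81 81.
U+10BD: 3-byte form → E1 82 BD.
U+0049: 1-byte form → 49.
U+30B9: 3-byte form → E3 82 B9.
U+1DA5: 3-byte form → E1 B6 A5.
U+1106: 3-byte form → E1 84 86.
Concatenated (22 bytes): E3 81 A1 DF A1 31 E3 81 81 E1 82 BD 49 E3 82 B9 E1 B6 A5 E1 84 86.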